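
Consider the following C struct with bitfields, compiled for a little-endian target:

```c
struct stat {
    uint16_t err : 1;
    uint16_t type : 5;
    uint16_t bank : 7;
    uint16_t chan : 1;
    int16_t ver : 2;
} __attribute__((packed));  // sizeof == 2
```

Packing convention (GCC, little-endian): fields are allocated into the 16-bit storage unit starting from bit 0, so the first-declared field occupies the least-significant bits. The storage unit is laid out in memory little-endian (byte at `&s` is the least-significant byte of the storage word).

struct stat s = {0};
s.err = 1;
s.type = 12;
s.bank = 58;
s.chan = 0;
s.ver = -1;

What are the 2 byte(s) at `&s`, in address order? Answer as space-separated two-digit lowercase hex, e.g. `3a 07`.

err (1b) val=1 bits=0x1 at bit 0: 0x0001
type (5b) val=12 bits=0xc at bit 1: 0x0019
bank (7b) val=58 bits=0x3a at bit 6: 0x0e99
chan (1b) val=0 bits=0x0 at bit 13: 0x0e99
ver (2b) val=-1 bits=0x3 at bit 14: 0xce99
word = 0xce99 → little-endian bytes:
  [0]=0x99  [1]=0xce

99 ce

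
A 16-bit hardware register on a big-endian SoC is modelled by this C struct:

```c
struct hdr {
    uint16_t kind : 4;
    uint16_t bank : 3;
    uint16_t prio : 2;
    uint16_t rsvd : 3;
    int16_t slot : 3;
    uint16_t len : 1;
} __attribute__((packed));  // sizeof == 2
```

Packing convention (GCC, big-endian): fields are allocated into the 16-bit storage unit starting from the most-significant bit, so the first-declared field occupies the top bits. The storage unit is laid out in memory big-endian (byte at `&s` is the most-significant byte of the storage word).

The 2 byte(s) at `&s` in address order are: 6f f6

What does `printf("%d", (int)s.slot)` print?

[0]=0x6f [1]=0xf6 (big-endian) → word 0x6ff6
kind [12+:4] = (word>>12) & 0xf = 6
bank [9+:3] = (word>>9) & 0x7 = 7
prio [7+:2] = (word>>7) & 0x3 = 3
rsvd [4+:3] = (word>>4) & 0x7 = 7
slot [1+:3] = (word>>1) & 0x7 = 3  ←
len [0+:1] = (word>>0) & 0x1 = 0
slot signed 3b, MSB=0: value = 3

3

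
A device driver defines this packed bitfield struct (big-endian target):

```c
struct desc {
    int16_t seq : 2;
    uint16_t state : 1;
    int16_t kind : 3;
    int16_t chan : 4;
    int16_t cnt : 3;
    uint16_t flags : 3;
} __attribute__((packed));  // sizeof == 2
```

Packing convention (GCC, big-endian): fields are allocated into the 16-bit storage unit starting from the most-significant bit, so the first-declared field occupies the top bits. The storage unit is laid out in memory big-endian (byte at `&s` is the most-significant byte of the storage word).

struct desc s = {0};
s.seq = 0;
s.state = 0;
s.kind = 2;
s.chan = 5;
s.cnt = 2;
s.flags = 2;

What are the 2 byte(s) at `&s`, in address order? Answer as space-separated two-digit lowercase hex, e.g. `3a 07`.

09 52

[14+:2] seq=0 & 0x3 = 0x0; word=0x0000
[13+:1] state=0 & 0x1 = 0x0; word=0x0000
[10+:3] kind=2 & 0x7 = 0x2; word=0x0800
[6+:4] chan=5 & 0xf = 0x5; word=0x0940
[3+:3] cnt=2 & 0x7 = 0x2; word=0x0950
[0+:3] flags=2 & 0x7 = 0x2; word=0x0952
word = 0x0952 → big-endian bytes:
  [0]=0x09  [1]=0x52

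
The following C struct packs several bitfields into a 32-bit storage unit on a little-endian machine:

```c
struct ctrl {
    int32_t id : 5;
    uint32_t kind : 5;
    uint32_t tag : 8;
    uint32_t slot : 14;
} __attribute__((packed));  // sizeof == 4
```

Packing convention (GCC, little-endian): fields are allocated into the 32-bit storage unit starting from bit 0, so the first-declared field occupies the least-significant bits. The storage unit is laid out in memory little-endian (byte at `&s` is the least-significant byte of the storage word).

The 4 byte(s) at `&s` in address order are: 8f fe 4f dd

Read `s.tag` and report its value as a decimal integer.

255

[0]=0x8f [1]=0xfe [2]=0x4f [3]=0xdd (little-endian) → word 0xdd4ffe8f
id [0+:5] = (word>>0) & 0x1f = 15
kind [5+:5] = (word>>5) & 0x1f = 20
tag [10+:8] = (word>>10) & 0xff = 255  ←
slot [18+:14] = (word>>18) & 0x3fff = 14163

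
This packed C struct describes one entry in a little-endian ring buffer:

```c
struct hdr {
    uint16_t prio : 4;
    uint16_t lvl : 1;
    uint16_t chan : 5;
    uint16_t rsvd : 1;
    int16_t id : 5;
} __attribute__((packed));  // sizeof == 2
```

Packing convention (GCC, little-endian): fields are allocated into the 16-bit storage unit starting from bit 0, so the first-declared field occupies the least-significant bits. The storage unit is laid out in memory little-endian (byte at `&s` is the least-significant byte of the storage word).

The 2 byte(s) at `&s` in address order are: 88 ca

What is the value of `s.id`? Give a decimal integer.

-7

[0]=0x88 [1]=0xca (little-endian) → word 0xca88
prio [0+:4] = (word>>0) & 0xf = 8
lvl [4+:1] = (word>>4) & 0x1 = 0
chan [5+:5] = (word>>5) & 0x1f = 20
rsvd [10+:1] = (word>>10) & 0x1 = 0
id [11+:5] = (word>>11) & 0x1f = 25  ←
id signed 5b, MSB=1: 25 - 32 = -7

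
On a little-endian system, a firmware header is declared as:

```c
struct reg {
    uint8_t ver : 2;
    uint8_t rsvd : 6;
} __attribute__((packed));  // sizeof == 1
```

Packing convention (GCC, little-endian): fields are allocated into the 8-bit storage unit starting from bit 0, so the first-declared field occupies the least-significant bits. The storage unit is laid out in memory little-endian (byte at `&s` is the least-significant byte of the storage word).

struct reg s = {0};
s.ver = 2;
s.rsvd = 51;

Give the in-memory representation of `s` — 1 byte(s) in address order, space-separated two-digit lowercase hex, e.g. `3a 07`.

ver:2 = 2 → 0x2 << 0 → word 0x02
rsvd:6 = 51 → 0x33 << 2 → word 0xce
word = 0xce → little-endian bytes:
  [0]=0xce

ce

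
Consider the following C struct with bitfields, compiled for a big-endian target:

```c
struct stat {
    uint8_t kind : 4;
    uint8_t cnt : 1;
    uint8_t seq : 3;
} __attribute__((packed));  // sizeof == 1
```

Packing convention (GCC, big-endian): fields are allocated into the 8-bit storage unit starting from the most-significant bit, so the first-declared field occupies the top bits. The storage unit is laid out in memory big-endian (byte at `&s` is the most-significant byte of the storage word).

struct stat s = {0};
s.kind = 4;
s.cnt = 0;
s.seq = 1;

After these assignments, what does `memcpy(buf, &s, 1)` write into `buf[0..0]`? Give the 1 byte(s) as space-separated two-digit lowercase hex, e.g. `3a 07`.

41

[4+:4] kind=4 & 0xf = 0x4; word=0x40
[3+:1] cnt=0 & 0x1 = 0x0; word=0x40
[0+:3] seq=1 & 0x7 = 0x1; word=0x41
word = 0x41 → big-endian bytes:
  [0]=0x41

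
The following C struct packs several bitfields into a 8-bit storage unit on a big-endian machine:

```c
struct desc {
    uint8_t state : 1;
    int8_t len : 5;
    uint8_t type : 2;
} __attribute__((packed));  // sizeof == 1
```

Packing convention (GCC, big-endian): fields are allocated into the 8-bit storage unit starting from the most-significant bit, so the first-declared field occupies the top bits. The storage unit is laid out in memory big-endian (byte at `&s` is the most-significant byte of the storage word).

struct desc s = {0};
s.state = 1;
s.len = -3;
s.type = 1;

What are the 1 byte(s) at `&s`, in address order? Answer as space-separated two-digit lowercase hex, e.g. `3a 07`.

[7+:1] state=1 & 0x1 = 0x1; word=0x80
[2+:5] len=-3 & 0x1f = 0x1d; word=0xf4
[0+:2] type=1 & 0x3 = 0x1; word=0xf5
word = 0xf5 → big-endian bytes:
  [0]=0xf5

f5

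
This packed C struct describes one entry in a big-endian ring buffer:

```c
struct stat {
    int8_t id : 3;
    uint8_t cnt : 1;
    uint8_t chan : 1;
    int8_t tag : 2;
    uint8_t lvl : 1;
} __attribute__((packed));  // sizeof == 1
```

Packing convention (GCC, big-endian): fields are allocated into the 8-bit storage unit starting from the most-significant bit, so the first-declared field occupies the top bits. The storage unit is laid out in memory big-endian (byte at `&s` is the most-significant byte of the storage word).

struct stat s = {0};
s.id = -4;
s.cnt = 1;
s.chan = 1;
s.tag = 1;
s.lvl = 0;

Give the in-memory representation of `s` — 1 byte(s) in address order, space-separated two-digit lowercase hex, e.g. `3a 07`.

9a

id:3 = -4 → 0x4 << 5 → word 0x80
cnt:1 = 1 → 0x1 << 4 → word 0x90
chan:1 = 1 → 0x1 << 3 → word 0x98
tag:2 = 1 → 0x1 << 1 → word 0x9a
lvl:1 = 0 → 0x0 << 0 → word 0x9a
word = 0x9a → big-endian bytes:
  [0]=0x9a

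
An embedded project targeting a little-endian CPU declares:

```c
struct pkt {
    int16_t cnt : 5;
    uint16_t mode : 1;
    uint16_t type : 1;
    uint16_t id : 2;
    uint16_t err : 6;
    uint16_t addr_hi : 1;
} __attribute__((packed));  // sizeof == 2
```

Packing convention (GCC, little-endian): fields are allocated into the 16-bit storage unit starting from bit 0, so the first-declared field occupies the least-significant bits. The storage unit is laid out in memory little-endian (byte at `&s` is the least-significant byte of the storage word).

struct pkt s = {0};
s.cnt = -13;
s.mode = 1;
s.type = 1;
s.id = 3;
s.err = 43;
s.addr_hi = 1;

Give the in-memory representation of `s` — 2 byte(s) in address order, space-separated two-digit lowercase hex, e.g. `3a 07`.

f3 d7

cnt:5 = -13 → 0x13 << 0 → word 0x0013
mode:1 = 1 → 0x1 << 5 → word 0x0033
type:1 = 1 → 0x1 << 6 → word 0x0073
id:2 = 3 → 0x3 << 7 → word 0x01f3
err:6 = 43 → 0x2b << 9 → word 0x57f3
addr_hi:1 = 1 → 0x1 << 15 → word 0xd7f3
word = 0xd7f3 → little-endian bytes:
  [0]=0xf3  [1]=0xd7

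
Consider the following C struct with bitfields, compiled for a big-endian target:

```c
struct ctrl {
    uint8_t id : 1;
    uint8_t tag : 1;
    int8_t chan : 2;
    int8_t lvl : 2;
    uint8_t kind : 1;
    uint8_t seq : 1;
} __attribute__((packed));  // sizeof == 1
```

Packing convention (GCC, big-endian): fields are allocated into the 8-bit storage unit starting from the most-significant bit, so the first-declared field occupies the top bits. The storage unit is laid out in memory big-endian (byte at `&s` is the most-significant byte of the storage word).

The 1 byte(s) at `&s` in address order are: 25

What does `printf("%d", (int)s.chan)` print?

-2

[0]=0x25 (big-endian) → word 0x25
id [7+:1] = (word>>7) & 0x1 = 0
tag [6+:1] = (word>>6) & 0x1 = 0
chan [4+:2] = (word>>4) & 0x3 = 2  ←
lvl [2+:2] = (word>>2) & 0x3 = 1
kind [1+:1] = (word>>1) & 0x1 = 0
seq [0+:1] = (word>>0) & 0x1 = 1
chan signed 2b, MSB=1: 2 - 4 = -2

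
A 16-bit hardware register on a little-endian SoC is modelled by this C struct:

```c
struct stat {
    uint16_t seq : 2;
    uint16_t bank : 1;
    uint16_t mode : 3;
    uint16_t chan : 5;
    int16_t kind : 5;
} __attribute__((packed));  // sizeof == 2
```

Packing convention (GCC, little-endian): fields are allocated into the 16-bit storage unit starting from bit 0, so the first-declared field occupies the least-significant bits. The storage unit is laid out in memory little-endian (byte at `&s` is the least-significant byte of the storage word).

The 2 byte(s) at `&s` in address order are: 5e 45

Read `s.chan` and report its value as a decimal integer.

[0]=0x5e [1]=0x45 (little-endian) → word 0x455e
seq:2 @ bit 0 → (0x455e>>0)&0x3 = 0x2
bank:1 @ bit 2 → (0x455e>>2)&0x1 = 0x1
mode:3 @ bit 3 → (0x455e>>3)&0x7 = 0x3
chan:5 @ bit 6 → (0x455e>>6)&0x1f = 0x15  ←
kind:5 @ bit 11 → (0x455e>>11)&0x1f = 0x8

21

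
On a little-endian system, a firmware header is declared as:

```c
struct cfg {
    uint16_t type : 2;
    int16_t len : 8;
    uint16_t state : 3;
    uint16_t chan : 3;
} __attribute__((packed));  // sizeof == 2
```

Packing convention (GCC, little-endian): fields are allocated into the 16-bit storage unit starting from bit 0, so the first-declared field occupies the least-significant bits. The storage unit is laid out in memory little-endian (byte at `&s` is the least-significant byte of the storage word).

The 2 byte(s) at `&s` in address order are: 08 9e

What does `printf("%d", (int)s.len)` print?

-126

[0]=0x08 [1]=0x9e (little-endian) → word 0x9e08
type [0+:2] = (word>>0) & 0x3 = 0
len [2+:8] = (word>>2) & 0xff = 130  ←
state [10+:3] = (word>>10) & 0x7 = 7
chan [13+:3] = (word>>13) & 0x7 = 4
len signed 8b, MSB=1: 130 - 256 = -126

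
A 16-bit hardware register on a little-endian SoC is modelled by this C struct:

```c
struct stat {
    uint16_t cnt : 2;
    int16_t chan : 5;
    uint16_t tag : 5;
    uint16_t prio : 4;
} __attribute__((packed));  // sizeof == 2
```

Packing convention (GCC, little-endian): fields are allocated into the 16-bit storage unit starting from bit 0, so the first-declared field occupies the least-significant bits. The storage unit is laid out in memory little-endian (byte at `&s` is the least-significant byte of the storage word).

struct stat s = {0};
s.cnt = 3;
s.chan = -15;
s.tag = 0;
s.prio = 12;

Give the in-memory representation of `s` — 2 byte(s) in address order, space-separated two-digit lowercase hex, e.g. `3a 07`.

47 c0

cnt:2 = 3 → 0x3 << 0 → word 0x0003
chan:5 = -15 → 0x11 << 2 → word 0x0047
tag:5 = 0 → 0x0 << 7 → word 0x0047
prio:4 = 12 → 0xc << 12 → word 0xc047
word = 0xc047 → little-endian bytes:
  [0]=0x47  [1]=0xc0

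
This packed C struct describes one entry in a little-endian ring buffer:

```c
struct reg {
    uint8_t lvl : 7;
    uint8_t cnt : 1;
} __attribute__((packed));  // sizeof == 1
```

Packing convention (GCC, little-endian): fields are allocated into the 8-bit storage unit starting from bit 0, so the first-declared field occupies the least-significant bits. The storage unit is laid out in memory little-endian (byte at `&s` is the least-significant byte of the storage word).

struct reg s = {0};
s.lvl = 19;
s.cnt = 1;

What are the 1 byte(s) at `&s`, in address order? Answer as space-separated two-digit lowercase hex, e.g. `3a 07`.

93

lvl (7b) val=19 bits=0x13 at bit 0: 0x13
cnt (1b) val=1 bits=0x1 at bit 7: 0x93
word = 0x93 → little-endian bytes:
  [0]=0x93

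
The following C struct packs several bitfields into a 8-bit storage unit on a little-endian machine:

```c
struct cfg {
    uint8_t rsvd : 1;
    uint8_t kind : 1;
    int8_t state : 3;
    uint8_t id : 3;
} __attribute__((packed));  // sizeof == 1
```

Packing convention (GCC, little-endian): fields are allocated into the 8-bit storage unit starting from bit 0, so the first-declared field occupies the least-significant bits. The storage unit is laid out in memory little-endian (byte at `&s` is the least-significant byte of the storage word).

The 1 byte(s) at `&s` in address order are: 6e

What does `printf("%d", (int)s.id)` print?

[0]=0x6e (little-endian) → word 0x6e
rsvd [0+:1] = (word>>0) & 0x1 = 0
kind [1+:1] = (word>>1) & 0x1 = 1
state [2+:3] = (word>>2) & 0x7 = 3
id [5+:3] = (word>>5) & 0x7 = 3  ←

3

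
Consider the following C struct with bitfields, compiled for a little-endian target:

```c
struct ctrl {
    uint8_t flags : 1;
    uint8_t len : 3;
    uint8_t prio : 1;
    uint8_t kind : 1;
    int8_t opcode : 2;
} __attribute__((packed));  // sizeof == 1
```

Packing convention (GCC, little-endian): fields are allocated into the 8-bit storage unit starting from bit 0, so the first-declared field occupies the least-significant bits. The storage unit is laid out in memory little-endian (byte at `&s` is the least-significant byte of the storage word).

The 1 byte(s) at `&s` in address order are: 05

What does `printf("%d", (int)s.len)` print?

[0]=0x05 (little-endian) → word 0x05
flags [0+:1] = (word>>0) & 0x1 = 1
len [1+:3] = (word>>1) & 0x7 = 2  ←
prio [4+:1] = (word>>4) & 0x1 = 0
kind [5+:1] = (word>>5) & 0x1 = 0
opcode [6+:2] = (word>>6) & 0x3 = 0

2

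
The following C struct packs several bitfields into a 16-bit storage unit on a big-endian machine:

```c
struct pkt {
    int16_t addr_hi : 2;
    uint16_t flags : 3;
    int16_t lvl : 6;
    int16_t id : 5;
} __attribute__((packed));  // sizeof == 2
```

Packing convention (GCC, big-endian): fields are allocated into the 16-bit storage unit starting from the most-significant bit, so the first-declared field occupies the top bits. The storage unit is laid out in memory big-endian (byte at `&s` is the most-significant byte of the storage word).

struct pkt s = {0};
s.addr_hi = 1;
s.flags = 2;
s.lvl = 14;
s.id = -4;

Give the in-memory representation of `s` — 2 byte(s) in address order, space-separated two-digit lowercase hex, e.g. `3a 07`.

51 dc

addr_hi:2 = 1 → 0x1 << 14 → word 0x4000
flags:3 = 2 → 0x2 << 11 → word 0x5000
lvl:6 = 14 → 0xe << 5 → word 0x51c0
id:5 = -4 → 0x1c << 0 → word 0x51dc
word = 0x51dc → big-endian bytes:
  [0]=0x51  [1]=0xdc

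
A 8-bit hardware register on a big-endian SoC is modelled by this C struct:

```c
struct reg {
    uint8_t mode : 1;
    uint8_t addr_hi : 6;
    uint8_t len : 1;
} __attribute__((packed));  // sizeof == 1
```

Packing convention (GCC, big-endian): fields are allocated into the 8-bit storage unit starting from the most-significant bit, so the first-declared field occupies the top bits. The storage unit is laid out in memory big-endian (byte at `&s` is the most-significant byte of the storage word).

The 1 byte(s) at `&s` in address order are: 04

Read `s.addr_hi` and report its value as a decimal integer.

[0]=0x04 (big-endian) → word 0x04
mode [7+:1] = (word>>7) & 0x1 = 0
addr_hi [1+:6] = (word>>1) & 0x3f = 2  ←
len [0+:1] = (word>>0) & 0x1 = 0

2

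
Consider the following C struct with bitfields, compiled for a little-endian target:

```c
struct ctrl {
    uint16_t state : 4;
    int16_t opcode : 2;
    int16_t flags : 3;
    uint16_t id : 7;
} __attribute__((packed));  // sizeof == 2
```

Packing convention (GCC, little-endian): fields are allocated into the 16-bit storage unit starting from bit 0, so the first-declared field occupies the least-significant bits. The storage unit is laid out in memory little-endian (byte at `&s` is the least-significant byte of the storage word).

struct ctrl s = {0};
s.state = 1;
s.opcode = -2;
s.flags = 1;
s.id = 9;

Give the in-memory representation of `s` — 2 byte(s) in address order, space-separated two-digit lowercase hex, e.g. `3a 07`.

[0+:4] state=1 & 0xf = 0x1; word=0x0001
[4+:2] opcode=-2 & 0x3 = 0x2; word=0x0021
[6+:3] flags=1 & 0x7 = 0x1; word=0x0061
[9+:7] id=9 & 0x7f = 0x9; word=0x1261
word = 0x1261 → little-endian bytes:
  [0]=0x61  [1]=0x12

61 12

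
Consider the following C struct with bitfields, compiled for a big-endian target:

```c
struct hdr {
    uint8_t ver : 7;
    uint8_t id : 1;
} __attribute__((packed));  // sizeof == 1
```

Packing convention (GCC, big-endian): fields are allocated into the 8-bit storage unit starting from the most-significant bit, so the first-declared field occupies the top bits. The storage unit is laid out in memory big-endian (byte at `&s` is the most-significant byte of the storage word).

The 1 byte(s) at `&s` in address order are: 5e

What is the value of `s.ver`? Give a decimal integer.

[0]=0x5e (big-endian) → word 0x5e
ver [1+:7] = (word>>1) & 0x7f = 47  ←
id [0+:1] = (word>>0) & 0x1 = 0

47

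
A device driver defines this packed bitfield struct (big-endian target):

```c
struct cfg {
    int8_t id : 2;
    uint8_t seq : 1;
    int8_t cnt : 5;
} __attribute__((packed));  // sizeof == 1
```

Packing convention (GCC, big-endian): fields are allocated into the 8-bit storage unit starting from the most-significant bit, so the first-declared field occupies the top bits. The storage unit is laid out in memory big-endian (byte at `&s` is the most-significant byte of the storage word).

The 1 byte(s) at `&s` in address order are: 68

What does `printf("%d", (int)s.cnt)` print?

[0]=0x68 (big-endian) → word 0x68
id [6+:2] = (word>>6) & 0x3 = 1
seq [5+:1] = (word>>5) & 0x1 = 1
cnt [0+:5] = (word>>0) & 0x1f = 8  ←
cnt signed 5b, MSB=0: value = 8

8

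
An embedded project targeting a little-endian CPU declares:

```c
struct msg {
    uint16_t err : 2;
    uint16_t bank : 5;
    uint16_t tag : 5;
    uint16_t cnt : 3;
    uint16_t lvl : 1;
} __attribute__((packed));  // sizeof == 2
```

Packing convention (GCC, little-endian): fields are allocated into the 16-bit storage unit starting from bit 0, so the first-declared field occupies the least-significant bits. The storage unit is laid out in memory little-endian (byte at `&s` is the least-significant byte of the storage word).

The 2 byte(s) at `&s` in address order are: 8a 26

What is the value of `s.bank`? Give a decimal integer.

2

[0]=0x8a [1]=0x26 (little-endian) → word 0x268a
err:2 @ bit 0 → (0x268a>>0)&0x3 = 0x2
bank:5 @ bit 2 → (0x268a>>2)&0x1f = 0x2  ←
tag:5 @ bit 7 → (0x268a>>7)&0x1f = 0xd
cnt:3 @ bit 12 → (0x268a>>12)&0x7 = 0x2
lvl:1 @ bit 15 → (0x268a>>15)&0x1 = 0x0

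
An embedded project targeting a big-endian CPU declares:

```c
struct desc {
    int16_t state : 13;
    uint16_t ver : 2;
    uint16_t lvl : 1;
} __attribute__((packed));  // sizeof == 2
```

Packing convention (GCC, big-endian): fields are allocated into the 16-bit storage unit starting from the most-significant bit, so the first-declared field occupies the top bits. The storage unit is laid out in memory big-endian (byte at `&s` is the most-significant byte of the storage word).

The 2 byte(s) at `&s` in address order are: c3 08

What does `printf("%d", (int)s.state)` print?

-1951

[0]=0xc3 [1]=0x08 (big-endian) → word 0xc308
state:13 @ bit 3 → (0xc308>>3)&0x1fff = 0x1861  ←
ver:2 @ bit 1 → (0xc308>>1)&0x3 = 0x0
lvl:1 @ bit 0 → (0xc308>>0)&0x1 = 0x0
state signed 13b, MSB=1: 6241 - 8192 = -1951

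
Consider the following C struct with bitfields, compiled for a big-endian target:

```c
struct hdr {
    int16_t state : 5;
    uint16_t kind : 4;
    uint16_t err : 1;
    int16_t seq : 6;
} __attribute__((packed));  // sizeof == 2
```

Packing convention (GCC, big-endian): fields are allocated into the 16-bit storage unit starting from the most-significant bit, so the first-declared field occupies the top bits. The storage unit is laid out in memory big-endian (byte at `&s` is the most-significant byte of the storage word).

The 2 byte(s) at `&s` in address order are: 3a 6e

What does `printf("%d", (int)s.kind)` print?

4

[0]=0x3a [1]=0x6e (big-endian) → word 0x3a6e
state:5 @ bit 11 → (0x3a6e>>11)&0x1f = 0x7
kind:4 @ bit 7 → (0x3a6e>>7)&0xf = 0x4  ←
err:1 @ bit 6 → (0x3a6e>>6)&0x1 = 0x1
seq:6 @ bit 0 → (0x3a6e>>0)&0x3f = 0x2e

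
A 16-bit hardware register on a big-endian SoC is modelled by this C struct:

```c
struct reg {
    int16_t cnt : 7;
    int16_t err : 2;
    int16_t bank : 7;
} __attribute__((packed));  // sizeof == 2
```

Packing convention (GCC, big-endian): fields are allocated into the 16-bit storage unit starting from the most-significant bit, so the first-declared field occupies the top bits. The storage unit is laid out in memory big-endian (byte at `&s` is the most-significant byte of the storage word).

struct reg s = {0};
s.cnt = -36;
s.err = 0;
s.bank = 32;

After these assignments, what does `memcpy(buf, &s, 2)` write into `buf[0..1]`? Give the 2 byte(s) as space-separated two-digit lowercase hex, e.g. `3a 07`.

[9+:7] cnt=-36 & 0x7f = 0x5c; word=0xb800
[7+:2] err=0 & 0x3 = 0x0; word=0xb800
[0+:7] bank=32 & 0x7f = 0x20; word=0xb820
word = 0xb820 → big-endian bytes:
  [0]=0xb8  [1]=0x20

b8 20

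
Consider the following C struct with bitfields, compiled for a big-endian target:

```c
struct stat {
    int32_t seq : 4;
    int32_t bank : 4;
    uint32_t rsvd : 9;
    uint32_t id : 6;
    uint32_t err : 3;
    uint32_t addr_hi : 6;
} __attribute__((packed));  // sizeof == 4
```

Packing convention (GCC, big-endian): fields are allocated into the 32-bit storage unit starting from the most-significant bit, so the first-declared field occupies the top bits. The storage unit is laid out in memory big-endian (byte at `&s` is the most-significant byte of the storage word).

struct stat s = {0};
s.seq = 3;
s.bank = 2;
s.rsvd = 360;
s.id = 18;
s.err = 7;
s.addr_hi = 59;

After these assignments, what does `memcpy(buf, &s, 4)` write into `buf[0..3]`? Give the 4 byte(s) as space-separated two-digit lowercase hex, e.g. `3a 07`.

[28+:4] seq=3 & 0xf = 0x3; word=0x30000000
[24+:4] bank=2 & 0xf = 0x2; word=0x32000000
[15+:9] rsvd=360 & 0x1ff = 0x168; word=0x32b40000
[9+:6] id=18 & 0x3f = 0x12; word=0x32b42400
[6+:3] err=7 & 0x7 = 0x7; word=0x32b425c0
[0+:6] addr_hi=59 & 0x3f = 0x3b; word=0x32b425fb
word = 0x32b425fb → big-endian bytes:
  [0]=0x32  [1]=0xb4  [2]=0x25  [3]=0xfb

32 b4 25 fb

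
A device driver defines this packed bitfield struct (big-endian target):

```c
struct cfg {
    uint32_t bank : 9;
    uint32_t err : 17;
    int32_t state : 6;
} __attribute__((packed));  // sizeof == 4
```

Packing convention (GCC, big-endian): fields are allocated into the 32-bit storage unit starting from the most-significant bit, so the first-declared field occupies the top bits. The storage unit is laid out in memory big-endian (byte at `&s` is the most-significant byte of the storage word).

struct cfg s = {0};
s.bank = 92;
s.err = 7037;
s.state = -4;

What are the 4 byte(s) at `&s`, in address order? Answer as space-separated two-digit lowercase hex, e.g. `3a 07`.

bank (9b) val=92 bits=0x5c at bit 23: 0x2e000000
err (17b) val=7037 bits=0x1b7d at bit 6: 0x2e06df40
state (6b) val=-4 bits=0x3c at bit 0: 0x2e06df7c
word = 0x2e06df7c → big-endian bytes:
  [0]=0x2e  [1]=0x06  [2]=0xdf  [3]=0x7c

2e 06 df 7c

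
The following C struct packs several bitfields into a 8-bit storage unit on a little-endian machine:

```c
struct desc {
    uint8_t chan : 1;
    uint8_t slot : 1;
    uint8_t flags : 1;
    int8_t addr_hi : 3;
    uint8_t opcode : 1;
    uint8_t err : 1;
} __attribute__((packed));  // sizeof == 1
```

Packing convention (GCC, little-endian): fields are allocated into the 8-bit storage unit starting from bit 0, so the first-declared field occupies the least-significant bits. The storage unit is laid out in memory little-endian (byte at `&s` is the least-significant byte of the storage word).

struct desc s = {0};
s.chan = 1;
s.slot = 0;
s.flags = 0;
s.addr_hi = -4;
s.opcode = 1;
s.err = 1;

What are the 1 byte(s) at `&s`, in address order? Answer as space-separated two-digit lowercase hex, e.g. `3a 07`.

e1

[0+:1] chan=1 & 0x1 = 0x1; word=0x01
[1+:1] slot=0 & 0x1 = 0x0; word=0x01
[2+:1] flags=0 & 0x1 = 0x0; word=0x01
[3+:3] addr_hi=-4 & 0x7 = 0x4; word=0x21
[6+:1] opcode=1 & 0x1 = 0x1; word=0x61
[7+:1] err=1 & 0x1 = 0x1; word=0xe1
word = 0xe1 → little-endian bytes:
  [0]=0xe1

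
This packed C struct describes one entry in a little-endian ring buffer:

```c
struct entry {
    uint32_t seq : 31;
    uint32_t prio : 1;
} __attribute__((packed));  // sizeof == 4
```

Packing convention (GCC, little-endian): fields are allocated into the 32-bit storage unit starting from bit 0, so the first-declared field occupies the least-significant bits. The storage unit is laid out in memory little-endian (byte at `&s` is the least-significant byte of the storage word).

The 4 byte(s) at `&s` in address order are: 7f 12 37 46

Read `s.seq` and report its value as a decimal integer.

[0]=0x7f [1]=0x12 [2]=0x37 [3]=0x46 (little-endian) → word 0x4637127f
seq [0+:31] = (word>>0) & 0x7fffffff = 1178014335  ←
prio [31+:1] = (word>>31) & 0x1 = 0

1178014335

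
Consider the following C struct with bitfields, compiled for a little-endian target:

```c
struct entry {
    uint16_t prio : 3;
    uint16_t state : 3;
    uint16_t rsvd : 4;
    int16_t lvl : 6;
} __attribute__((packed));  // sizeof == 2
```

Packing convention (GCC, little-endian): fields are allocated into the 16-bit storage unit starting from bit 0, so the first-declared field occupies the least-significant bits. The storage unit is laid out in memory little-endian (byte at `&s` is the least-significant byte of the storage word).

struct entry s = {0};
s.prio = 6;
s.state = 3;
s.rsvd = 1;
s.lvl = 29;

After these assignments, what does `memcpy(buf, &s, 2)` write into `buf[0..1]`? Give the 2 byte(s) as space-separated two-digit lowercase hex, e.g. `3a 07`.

prio:3 = 6 → 0x6 << 0 → word 0x0006
state:3 = 3 → 0x3 << 3 → word 0x001e
rsvd:4 = 1 → 0x1 << 6 → word 0x005e
lvl:6 = 29 → 0x1d << 10 → word 0x745e
word = 0x745e → little-endian bytes:
  [0]=0x5e  [1]=0x74

5e 74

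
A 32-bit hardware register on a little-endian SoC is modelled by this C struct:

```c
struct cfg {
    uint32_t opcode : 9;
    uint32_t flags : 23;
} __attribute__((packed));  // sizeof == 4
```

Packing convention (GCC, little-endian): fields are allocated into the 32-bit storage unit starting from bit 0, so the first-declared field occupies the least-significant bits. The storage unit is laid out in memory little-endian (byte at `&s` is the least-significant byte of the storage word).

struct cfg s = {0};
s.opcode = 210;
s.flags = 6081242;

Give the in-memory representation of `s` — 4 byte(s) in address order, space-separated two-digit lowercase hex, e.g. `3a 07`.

d2 b4 95 b9

opcode (9b) val=210 bits=0xd2 at bit 0: 0x000000d2
flags (23b) val=6081242 bits=0x5ccada at bit 9: 0xb995b4d2
word = 0xb995b4d2 → little-endian bytes:
  [0]=0xd2  [1]=0xb4  [2]=0x95  [3]=0xb9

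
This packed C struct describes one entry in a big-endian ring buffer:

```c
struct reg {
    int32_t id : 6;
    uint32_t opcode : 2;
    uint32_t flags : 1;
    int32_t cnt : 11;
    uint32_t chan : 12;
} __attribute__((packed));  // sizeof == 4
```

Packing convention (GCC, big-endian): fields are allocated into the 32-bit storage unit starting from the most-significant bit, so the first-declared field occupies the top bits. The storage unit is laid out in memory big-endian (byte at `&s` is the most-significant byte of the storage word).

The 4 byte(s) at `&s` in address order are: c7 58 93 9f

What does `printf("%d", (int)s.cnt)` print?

[0]=0xc7 [1]=0x58 [2]=0x93 [3]=0x9f (big-endian) → word 0xc758939f
id [26+:6] = (word>>26) & 0x3f = 49
opcode [24+:2] = (word>>24) & 0x3 = 3
flags [23+:1] = (word>>23) & 0x1 = 0
cnt [12+:11] = (word>>12) & 0x7ff = 1417  ←
chan [0+:12] = (word>>0) & 0xfff = 927
cnt signed 11b, MSB=1: 1417 - 2048 = -631

-631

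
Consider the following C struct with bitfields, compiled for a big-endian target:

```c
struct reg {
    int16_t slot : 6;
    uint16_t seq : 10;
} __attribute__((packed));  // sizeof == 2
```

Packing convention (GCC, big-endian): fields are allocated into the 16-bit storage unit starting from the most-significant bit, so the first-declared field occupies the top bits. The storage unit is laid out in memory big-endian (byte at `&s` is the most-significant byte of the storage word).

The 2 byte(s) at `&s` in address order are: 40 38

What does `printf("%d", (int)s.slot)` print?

[0]=0x40 [1]=0x38 (big-endian) → word 0x4038
slot:6 @ bit 10 → (0x4038>>10)&0x3f = 0x10  ←
seq:10 @ bit 0 → (0x4038>>0)&0x3ff = 0x38
slot signed 6b, MSB=0: value = 16

16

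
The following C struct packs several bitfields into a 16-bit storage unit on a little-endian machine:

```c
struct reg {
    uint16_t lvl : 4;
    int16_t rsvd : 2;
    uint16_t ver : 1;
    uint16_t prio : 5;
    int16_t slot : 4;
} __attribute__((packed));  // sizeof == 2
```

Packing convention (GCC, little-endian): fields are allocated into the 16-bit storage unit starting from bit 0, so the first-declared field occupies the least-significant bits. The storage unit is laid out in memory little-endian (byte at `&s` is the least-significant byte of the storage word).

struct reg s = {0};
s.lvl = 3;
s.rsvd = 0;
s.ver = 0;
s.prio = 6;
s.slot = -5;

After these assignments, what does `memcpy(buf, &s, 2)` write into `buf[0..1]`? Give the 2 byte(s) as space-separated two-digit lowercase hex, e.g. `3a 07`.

[0+:4] lvl=3 & 0xf = 0x3; word=0x0003
[4+:2] rsvd=0 & 0x3 = 0x0; word=0x0003
[6+:1] ver=0 & 0x1 = 0x0; word=0x0003
[7+:5] prio=6 & 0x1f = 0x6; word=0x0303
[12+:4] slot=-5 & 0xf = 0xb; word=0xb303
word = 0xb303 → little-endian bytes:
  [0]=0x03  [1]=0xb3

03 b3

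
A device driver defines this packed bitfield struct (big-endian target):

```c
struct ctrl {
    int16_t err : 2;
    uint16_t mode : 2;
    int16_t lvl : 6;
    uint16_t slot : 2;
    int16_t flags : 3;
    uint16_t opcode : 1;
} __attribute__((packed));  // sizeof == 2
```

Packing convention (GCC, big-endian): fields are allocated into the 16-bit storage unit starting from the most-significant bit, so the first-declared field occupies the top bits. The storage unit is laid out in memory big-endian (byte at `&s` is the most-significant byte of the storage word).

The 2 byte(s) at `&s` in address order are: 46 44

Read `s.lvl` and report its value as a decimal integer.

25

[0]=0x46 [1]=0x44 (big-endian) → word 0x4644
err:2 @ bit 14 → (0x4644>>14)&0x3 = 0x1
mode:2 @ bit 12 → (0x4644>>12)&0x3 = 0x0
lvl:6 @ bit 6 → (0x4644>>6)&0x3f = 0x19  ←
slot:2 @ bit 4 → (0x4644>>4)&0x3 = 0x0
flags:3 @ bit 1 → (0x4644>>1)&0x7 = 0x2
opcode:1 @ bit 0 → (0x4644>>0)&0x1 = 0x0
lvl signed 6b, MSB=0: value = 25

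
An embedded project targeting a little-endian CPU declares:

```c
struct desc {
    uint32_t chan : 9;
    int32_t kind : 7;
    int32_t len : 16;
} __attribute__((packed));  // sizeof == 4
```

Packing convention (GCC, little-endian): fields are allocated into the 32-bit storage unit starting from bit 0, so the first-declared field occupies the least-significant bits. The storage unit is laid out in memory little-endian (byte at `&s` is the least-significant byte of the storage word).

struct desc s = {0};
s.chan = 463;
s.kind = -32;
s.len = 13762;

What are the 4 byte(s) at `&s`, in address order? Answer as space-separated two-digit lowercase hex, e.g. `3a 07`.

chan:9 = 463 → 0x1cf << 0 → word 0x000001cf
kind:7 = -32 → 0x60 << 9 → word 0x0000c1cf
len:16 = 13762 → 0x35c2 << 16 → word 0x35c2c1cf
word = 0x35c2c1cf → little-endian bytes:
  [0]=0xcf  [1]=0xc1  [2]=0xc2  [3]=0x35

cf c1 c2 35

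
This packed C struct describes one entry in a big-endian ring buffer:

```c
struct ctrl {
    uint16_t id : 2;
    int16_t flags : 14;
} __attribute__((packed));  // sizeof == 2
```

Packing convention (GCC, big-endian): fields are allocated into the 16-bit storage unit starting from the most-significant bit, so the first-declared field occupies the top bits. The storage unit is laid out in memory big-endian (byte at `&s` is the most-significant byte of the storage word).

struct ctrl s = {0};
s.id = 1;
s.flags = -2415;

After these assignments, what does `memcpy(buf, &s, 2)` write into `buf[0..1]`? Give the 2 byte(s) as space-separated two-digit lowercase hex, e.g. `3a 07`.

76 91

id (2b) val=1 bits=0x1 at bit 14: 0x4000
flags (14b) val=-2415 bits=0x3691 at bit 0: 0x7691
word = 0x7691 → big-endian bytes:
  [0]=0x76  [1]=0x91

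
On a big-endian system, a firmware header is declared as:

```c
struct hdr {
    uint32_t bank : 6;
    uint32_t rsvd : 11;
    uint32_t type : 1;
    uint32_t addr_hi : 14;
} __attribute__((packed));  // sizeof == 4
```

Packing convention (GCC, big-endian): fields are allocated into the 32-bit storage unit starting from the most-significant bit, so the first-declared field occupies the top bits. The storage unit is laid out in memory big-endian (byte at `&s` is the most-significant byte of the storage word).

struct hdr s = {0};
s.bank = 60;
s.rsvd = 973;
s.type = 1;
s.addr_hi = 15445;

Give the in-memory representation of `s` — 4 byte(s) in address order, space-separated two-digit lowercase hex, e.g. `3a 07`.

bank (6b) val=60 bits=0x3c at bit 26: 0xf0000000
rsvd (11b) val=973 bits=0x3cd at bit 15: 0xf1e68000
type (1b) val=1 bits=0x1 at bit 14: 0xf1e6c000
addr_hi (14b) val=15445 bits=0x3c55 at bit 0: 0xf1e6fc55
word = 0xf1e6fc55 → big-endian bytes:
  [0]=0xf1  [1]=0xe6  [2]=0xfc  [3]=0x55

f1 e6 fc 55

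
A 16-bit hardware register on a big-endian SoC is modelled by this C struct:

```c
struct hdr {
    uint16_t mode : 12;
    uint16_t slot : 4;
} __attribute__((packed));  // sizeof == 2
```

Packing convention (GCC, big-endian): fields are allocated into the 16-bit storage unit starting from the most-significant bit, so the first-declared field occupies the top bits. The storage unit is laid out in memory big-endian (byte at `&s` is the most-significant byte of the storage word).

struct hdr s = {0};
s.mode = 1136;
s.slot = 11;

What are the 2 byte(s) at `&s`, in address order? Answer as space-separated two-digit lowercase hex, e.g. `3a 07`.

47 0b

mode (12b) val=1136 bits=0x470 at bit 4: 0x4700
slot (4b) val=11 bits=0xb at bit 0: 0x470b
word = 0x470b → big-endian bytes:
  [0]=0x47  [1]=0x0b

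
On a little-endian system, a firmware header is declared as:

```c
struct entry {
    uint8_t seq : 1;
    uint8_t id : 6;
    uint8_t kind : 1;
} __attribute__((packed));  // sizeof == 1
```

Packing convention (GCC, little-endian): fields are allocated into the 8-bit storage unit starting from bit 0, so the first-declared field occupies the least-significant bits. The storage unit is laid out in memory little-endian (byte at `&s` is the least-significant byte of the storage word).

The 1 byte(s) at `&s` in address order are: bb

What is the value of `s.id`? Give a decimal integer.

29

[0]=0xbb (little-endian) → word 0xbb
seq:1 @ bit 0 → (0xbb>>0)&0x1 = 0x1
id:6 @ bit 1 → (0xbb>>1)&0x3f = 0x1d  ←
kind:1 @ bit 7 → (0xbb>>7)&0x1 = 0x1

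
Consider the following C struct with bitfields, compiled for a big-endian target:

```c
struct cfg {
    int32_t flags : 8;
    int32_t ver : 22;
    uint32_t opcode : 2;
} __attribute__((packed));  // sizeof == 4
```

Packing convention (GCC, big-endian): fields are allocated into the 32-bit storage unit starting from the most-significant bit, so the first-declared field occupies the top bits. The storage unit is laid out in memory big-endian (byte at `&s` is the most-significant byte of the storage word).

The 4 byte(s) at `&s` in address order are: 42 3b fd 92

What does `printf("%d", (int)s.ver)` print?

[0]=0x42 [1]=0x3b [2]=0xfd [3]=0x92 (big-endian) → word 0x423bfd92
flags [24+:8] = (word>>24) & 0xff = 66
ver [2+:22] = (word>>2) & 0x3fffff = 982884  ←
opcode [0+:2] = (word>>0) & 0x3 = 2
ver signed 22b, MSB=0: value = 982884

982884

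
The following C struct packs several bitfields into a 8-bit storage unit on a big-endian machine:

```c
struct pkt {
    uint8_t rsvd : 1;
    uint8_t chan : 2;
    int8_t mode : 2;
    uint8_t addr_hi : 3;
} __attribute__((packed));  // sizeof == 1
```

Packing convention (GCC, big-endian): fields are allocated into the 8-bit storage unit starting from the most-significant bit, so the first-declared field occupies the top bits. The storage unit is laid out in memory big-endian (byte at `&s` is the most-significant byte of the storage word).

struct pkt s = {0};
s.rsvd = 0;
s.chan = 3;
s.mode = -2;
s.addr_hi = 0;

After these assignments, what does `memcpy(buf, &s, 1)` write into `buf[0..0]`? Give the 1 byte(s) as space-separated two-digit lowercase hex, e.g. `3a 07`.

rsvd (1b) val=0 bits=0x0 at bit 7: 0x00
chan (2b) val=3 bits=0x3 at bit 5: 0x60
mode (2b) val=-2 bits=0x2 at bit 3: 0x70
addr_hi (3b) val=0 bits=0x0 at bit 0: 0x70
word = 0x70 → big-endian bytes:
  [0]=0x70

70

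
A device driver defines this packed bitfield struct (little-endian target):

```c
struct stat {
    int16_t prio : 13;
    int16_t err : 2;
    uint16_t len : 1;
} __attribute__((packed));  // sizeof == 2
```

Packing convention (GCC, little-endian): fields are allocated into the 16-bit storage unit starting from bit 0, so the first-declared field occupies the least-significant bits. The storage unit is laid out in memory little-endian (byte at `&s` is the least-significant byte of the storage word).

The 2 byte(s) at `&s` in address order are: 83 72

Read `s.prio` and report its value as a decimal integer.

[0]=0x83 [1]=0x72 (little-endian) → word 0x7283
prio [0+:13] = (word>>0) & 0x1fff = 4739  ←
err [13+:2] = (word>>13) & 0x3 = 3
len [15+:1] = (word>>15) & 0x1 = 0
prio signed 13b, MSB=1: 4739 - 8192 = -3453

-3453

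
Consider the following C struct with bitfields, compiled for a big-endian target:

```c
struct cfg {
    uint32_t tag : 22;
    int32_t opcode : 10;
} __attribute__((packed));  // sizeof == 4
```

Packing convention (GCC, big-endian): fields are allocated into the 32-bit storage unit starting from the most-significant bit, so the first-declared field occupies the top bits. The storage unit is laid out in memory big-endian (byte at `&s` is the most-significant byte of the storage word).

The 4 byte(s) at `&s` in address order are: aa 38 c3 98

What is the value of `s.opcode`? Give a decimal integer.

[0]=0xaa [1]=0x38 [2]=0xc3 [3]=0x98 (big-endian) → word 0xaa38c398
tag:22 @ bit 10 → (0xaa38c398>>10)&0x3fffff = 0x2a8e30
opcode:10 @ bit 0 → (0xaa38c398>>0)&0x3ff = 0x398  ←
opcode signed 10b, MSB=1: 920 - 1024 = -104

-104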